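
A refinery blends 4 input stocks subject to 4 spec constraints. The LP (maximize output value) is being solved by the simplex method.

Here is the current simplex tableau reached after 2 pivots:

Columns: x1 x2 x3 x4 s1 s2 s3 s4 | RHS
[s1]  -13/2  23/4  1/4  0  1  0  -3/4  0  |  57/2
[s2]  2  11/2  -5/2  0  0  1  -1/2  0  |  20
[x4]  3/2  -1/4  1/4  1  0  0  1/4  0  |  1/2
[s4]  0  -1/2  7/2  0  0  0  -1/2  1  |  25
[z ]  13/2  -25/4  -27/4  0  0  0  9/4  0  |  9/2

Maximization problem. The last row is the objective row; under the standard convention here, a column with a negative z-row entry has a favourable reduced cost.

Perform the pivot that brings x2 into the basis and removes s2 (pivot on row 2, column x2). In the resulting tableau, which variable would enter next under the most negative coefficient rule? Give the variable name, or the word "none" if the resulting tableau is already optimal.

Pivot element 11/2. New z-row = old z-row − (-25/4)·(row 2/(11/2)).
Updated z-row coefficients: x1: 193/22, x2: 0, x3: -211/22, x4: 0, s1: 0, s2: 25/22, s3: 37/22, s4: 0.
The most negative is -211/22 in column x3, so x3 would enter next.

x3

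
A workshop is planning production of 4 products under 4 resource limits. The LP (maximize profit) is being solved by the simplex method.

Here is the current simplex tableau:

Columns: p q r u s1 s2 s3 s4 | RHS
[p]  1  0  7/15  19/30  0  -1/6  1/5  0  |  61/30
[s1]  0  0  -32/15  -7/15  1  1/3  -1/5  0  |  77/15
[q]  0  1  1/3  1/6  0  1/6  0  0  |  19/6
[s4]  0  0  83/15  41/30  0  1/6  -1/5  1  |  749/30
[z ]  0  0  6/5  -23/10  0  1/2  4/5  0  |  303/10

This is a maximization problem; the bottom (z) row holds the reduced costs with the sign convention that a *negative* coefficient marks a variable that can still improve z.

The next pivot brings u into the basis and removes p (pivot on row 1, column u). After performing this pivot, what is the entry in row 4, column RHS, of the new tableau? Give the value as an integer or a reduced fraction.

Pivot element is row 1, column u: 19/30.
Normalize row 1: new (row 1, RHS) = (61/30)/(19/30) = 61/19.
row 4 ← row 4 − (41/30)·(new row 1): 749/30 − (41/30)·(61/19) = 391/19.

391/19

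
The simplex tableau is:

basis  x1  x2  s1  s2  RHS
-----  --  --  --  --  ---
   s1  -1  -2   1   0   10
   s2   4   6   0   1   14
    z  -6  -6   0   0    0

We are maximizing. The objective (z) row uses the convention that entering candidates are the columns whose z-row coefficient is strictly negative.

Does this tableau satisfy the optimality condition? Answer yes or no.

no

Column x1 has objective-row coefficient -6, which is negative; an improving pivot exists, so not yet optimal.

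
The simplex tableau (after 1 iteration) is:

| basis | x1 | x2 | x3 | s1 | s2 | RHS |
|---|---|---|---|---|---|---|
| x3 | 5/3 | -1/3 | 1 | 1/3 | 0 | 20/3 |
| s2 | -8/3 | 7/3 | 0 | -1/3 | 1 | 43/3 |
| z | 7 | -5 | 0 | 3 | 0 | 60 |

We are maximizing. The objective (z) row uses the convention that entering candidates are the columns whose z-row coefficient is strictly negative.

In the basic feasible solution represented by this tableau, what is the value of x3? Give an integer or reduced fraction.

x3 is basic (row 1); its value is the RHS of that row: 20/3.

20/3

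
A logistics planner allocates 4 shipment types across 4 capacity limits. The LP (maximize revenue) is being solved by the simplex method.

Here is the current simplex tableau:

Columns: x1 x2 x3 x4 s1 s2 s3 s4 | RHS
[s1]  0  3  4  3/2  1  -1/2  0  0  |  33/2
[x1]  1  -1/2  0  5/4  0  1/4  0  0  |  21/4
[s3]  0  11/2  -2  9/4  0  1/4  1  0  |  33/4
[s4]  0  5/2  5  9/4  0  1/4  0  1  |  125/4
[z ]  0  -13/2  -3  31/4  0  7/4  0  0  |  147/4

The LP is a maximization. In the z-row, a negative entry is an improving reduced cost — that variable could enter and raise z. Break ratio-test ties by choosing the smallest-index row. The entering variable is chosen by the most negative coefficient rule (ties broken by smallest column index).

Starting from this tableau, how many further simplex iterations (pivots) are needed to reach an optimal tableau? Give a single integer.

2

pivot: x2 in, s3 out → z = 93/2
pivot: x3 in, s1 out → z = 414/7
No improving column remains; optimal.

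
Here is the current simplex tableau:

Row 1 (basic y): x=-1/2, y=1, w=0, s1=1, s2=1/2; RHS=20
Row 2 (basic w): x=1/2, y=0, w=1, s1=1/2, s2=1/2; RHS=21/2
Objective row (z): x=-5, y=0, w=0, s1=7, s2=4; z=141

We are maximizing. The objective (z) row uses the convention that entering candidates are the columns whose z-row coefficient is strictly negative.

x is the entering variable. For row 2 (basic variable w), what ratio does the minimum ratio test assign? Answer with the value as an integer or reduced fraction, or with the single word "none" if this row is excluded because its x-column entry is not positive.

21

Ratio = RHS / (x entry) = (21/2) / (1/2) = 21.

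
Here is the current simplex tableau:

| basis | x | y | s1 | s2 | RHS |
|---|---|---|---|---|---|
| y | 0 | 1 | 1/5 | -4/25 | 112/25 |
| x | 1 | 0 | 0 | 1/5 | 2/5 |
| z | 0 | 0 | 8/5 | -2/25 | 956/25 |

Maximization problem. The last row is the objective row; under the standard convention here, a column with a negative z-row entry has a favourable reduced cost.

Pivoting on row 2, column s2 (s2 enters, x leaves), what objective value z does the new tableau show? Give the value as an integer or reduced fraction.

Minimum ratio for s2: (2/5)/(1/5) = 2.
z changes by −(z-row coeff of s2)·ratio = −(-2/25)·2 = 4/25.
New z = 956/25 + (4/25) = 192/5.

192/5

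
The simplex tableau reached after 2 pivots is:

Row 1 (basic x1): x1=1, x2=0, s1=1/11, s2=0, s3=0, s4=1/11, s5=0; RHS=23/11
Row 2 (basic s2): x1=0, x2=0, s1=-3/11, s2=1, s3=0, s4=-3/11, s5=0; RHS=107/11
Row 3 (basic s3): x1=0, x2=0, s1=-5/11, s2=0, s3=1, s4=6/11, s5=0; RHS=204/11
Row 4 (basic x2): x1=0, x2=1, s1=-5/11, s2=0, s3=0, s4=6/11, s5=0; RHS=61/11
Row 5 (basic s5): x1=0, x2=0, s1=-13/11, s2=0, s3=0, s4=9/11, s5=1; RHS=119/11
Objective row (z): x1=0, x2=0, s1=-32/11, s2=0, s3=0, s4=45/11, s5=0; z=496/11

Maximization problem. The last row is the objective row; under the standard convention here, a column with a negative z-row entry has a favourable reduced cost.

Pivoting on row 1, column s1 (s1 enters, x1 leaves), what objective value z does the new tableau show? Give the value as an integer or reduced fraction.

112

Minimum ratio for s1: (23/11)/(1/11) = 23.
z changes by −(z-row coeff of s1)·ratio = −(-32/11)·23 = 736/11.
New z = 496/11 + (736/11) = 112.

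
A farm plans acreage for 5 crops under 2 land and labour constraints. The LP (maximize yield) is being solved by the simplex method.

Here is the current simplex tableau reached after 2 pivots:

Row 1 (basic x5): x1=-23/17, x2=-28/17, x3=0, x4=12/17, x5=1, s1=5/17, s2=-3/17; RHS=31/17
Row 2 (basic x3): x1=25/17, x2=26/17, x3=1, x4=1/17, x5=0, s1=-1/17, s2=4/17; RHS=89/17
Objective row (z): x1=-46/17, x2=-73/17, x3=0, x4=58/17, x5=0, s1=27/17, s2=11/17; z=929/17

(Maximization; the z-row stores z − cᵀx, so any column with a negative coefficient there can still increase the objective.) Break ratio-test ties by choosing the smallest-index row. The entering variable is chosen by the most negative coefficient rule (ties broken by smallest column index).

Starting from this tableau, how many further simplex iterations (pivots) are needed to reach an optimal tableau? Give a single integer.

1

pivot: x2 in, x3 out → z = 1803/26
No improving column remains; optimal.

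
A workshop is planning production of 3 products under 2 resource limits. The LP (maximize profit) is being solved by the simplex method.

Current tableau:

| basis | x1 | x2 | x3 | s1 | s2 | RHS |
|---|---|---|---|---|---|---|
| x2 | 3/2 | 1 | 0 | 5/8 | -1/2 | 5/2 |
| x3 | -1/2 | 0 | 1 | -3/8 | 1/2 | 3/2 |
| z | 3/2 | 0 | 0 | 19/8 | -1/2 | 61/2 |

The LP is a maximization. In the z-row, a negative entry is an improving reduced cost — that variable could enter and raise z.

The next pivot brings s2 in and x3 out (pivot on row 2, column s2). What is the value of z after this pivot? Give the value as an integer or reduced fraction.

32

Minimum ratio for s2: (3/2)/(1/2) = 3.
z changes by −(z-row coeff of s2)·ratio = −(-1/2)·3 = 3/2.
New z = 61/2 + (3/2) = 32.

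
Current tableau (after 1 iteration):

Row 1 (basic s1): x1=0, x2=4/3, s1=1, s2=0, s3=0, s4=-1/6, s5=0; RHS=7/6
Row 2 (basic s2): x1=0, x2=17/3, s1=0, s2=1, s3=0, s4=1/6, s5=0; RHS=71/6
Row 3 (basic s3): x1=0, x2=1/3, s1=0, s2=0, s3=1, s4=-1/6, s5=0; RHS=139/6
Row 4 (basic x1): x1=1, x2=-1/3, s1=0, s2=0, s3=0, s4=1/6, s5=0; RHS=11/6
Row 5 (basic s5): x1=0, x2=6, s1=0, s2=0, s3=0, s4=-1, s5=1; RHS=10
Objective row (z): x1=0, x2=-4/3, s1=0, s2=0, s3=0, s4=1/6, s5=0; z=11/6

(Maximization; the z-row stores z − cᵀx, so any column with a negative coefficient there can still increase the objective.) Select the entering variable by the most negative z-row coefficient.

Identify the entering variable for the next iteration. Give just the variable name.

Objective-row coefficients: x1: 0, x2: -4/3, s1: 0, s2: 0, s3: 0, s4: 1/6, s5: 0.
The most negative is -4/3 in column x2, so x2 enters.

x2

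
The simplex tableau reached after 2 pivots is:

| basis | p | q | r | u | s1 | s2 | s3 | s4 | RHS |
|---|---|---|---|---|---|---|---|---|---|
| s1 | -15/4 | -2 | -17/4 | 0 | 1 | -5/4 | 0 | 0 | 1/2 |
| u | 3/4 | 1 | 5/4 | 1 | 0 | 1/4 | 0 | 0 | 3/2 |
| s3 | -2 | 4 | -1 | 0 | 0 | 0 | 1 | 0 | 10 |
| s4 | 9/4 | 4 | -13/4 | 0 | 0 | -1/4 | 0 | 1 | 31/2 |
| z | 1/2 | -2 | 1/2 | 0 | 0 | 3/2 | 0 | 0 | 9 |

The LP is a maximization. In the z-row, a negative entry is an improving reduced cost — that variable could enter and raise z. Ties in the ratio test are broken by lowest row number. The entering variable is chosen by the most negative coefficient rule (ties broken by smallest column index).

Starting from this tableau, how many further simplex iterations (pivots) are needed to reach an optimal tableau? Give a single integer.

pivot: q in, u out → z = 12
No improving column remains; optimal.

1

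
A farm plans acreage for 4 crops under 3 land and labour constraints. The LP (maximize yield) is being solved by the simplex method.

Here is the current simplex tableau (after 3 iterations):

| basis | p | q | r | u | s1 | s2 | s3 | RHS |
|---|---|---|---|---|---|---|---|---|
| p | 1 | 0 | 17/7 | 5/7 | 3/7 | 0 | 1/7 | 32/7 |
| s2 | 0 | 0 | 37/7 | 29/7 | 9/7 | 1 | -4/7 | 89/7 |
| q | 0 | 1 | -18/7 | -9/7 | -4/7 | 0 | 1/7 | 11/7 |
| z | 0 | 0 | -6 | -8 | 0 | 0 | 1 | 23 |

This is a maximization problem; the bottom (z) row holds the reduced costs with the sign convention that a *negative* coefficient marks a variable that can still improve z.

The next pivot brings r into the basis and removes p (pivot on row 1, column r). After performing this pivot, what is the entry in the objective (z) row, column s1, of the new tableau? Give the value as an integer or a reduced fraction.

Pivot element is row 1, column r: 17/7.
Normalize row 1: new (row 1, s1) = (3/7)/(17/7) = 3/17.
z-row ← z-row − (-6)·(new row 1): 0 − (-6)·(3/17) = 18/17.

18/17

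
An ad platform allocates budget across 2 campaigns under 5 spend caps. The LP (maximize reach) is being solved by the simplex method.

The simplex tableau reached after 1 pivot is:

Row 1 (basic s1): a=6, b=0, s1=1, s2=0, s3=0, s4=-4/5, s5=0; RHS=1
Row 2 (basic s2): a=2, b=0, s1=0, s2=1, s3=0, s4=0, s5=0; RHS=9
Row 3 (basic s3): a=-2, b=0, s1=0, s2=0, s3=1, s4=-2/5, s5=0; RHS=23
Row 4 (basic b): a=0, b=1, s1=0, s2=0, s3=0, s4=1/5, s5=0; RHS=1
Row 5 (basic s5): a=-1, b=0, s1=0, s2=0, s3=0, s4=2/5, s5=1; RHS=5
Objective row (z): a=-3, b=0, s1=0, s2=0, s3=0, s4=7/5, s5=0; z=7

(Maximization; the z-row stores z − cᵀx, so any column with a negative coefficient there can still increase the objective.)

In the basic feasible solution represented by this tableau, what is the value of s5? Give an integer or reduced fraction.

s5 is basic (row 5); its value is the RHS of that row: 5.

5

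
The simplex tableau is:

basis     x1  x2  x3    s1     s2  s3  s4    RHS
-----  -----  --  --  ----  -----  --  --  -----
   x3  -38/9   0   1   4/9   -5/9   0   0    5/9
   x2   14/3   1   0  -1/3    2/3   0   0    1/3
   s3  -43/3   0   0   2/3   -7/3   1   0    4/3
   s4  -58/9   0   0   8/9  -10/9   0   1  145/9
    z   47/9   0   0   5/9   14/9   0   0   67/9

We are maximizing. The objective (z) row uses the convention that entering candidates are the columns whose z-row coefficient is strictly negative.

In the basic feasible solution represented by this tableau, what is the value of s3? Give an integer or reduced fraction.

4/3

s3 is basic (row 3); its value is the RHS of that row: 4/3.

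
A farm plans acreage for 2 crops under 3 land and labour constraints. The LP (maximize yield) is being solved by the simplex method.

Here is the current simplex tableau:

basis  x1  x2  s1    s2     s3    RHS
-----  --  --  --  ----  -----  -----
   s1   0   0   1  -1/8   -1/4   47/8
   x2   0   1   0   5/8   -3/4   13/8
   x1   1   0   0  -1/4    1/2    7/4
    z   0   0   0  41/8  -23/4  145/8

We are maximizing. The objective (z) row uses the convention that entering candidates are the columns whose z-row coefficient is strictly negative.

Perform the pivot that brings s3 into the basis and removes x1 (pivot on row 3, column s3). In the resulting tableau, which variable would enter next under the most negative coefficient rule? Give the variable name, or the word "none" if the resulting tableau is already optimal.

none

Pivot element 1/2. New z-row = old z-row − (-23/4)·(row 3/(1/2)).
Updated z-row coefficients: x1: 23/2, x2: 0, s1: 0, s2: 9/4, s3: 0.
No coefficient is strictly negative; the tableau after this pivot is optimal.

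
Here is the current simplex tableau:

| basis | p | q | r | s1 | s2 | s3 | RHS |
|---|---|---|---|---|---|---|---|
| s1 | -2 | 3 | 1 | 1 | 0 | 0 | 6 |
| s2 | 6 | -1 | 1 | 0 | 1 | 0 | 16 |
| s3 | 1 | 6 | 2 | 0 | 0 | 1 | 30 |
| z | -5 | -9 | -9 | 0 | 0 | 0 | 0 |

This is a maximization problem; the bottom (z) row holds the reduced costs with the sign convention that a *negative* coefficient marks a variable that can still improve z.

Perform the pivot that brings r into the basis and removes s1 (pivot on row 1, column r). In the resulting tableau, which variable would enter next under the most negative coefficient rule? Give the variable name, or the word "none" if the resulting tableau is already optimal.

Pivot element 1. New z-row = old z-row − (-9)·(row 1/1).
Updated z-row coefficients: p: -23, q: 18, r: 0, s1: 9, s2: 0, s3: 0.
The most negative is -23 in column p, so p would enter next.

p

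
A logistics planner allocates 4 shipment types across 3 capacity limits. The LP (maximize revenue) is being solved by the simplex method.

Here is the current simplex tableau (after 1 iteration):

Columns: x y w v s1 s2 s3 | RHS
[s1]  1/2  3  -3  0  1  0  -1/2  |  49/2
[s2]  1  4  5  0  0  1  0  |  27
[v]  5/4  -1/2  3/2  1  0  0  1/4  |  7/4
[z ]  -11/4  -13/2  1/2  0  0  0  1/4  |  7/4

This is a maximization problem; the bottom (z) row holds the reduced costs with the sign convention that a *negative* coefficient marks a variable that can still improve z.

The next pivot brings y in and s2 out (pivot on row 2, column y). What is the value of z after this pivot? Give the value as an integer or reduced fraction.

Minimum ratio for y: 27/4 = 27/4.
z changes by −(z-row coeff of y)·ratio = −(-13/2)·(27/4) = 351/8.
New z = 7/4 + (351/8) = 365/8.

365/8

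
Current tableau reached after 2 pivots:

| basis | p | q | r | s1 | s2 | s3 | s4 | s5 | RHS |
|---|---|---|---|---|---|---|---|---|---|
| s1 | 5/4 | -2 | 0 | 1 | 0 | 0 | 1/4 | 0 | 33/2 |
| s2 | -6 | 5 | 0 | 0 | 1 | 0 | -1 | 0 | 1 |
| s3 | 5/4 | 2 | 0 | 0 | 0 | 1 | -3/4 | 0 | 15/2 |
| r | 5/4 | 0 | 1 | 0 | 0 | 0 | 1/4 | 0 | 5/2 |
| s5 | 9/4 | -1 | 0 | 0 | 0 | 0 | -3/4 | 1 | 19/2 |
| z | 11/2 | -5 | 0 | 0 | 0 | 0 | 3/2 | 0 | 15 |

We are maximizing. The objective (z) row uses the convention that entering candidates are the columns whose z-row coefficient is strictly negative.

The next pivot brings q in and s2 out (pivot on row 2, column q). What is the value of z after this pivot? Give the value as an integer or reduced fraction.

16

Minimum ratio for q: 1/5 = 1/5.
z changes by −(z-row coeff of q)·ratio = −(-5)·(1/5) = 1.
New z = 15 + 1 = 16.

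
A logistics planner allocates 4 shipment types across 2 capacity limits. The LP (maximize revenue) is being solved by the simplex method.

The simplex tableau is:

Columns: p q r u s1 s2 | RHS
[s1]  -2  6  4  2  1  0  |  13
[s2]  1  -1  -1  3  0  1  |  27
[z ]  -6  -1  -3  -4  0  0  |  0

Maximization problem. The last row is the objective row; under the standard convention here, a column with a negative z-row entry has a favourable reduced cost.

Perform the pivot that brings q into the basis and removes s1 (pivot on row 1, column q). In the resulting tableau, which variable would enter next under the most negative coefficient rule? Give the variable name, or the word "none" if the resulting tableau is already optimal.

Pivot element 6. New z-row = old z-row − (-1)·(row 1/6).
Updated z-row coefficients: p: -19/3, q: 0, r: -7/3, u: -11/3, s1: 1/6, s2: 0.
The most negative is -19/3 in column p, so p would enter next.

p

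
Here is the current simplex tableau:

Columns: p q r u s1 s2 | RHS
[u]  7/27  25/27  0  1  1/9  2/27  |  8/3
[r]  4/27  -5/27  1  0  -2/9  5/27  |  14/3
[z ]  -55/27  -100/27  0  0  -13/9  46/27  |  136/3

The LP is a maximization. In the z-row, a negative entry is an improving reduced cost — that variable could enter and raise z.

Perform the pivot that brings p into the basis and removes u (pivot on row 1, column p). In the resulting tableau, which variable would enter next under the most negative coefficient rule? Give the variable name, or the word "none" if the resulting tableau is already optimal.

s1

Pivot element 7/27. New z-row = old z-row − (-55/27)·(row 1/(7/27)).
Updated z-row coefficients: p: 0, q: 25/7, r: 0, u: 55/7, s1: -4/7, s2: 16/7.
The most negative is -4/7 in column s1, so s1 would enter next.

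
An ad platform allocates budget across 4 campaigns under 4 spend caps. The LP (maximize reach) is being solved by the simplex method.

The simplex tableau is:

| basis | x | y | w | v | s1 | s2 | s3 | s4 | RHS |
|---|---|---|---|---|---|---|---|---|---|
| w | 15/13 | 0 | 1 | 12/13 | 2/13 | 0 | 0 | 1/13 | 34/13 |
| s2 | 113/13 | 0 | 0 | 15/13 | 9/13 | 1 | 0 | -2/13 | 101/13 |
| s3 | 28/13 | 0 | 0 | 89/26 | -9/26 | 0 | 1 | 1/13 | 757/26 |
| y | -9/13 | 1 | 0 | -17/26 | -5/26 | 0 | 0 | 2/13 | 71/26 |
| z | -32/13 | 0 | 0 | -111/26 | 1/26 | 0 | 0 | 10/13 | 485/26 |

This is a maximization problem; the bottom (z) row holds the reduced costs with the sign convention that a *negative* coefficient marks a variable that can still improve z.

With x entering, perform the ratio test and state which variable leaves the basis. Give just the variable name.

s2

Ratios: row 1 (w): (34/13)/(15/13) = 34/15; row 2 (s2): (101/13)/(113/13) = 101/113; row 3 (s3): (757/26)/(28/13) = 757/56; row 4 (y): entry -9/13 ≤ 0, skip.
Minimum ratio 101/113 is in the s2 row, so s2 leaves.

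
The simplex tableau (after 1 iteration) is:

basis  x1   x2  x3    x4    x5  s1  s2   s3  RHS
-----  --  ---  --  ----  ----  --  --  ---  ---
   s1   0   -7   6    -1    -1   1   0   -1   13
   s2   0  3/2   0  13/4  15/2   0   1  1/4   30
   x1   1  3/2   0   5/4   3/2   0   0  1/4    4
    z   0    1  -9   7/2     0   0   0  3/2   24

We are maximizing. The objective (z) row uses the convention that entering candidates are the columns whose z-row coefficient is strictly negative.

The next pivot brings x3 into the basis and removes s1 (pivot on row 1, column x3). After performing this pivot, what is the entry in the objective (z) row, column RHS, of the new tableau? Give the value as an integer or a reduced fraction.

87/2

Pivot element is row 1, column x3: 6.
Normalize row 1: new (row 1, RHS) = 13/6 = 13/6.
z-row ← z-row − (-9)·(new row 1): 24 − (-9)·(13/6) = 87/2.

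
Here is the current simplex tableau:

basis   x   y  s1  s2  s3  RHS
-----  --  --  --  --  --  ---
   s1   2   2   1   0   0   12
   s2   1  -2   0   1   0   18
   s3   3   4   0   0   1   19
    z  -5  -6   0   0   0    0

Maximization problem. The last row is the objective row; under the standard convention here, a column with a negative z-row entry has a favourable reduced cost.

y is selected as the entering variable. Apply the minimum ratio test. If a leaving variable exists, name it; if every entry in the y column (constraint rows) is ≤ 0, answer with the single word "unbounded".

Ratios: row 1 (s1): 12/2 = 6; row 2 (s2): entry -2 ≤ 0, skip; row 3 (s3): 19/4 = 19/4.
Minimum ratio is in the s3 row, so s3 leaves.

s3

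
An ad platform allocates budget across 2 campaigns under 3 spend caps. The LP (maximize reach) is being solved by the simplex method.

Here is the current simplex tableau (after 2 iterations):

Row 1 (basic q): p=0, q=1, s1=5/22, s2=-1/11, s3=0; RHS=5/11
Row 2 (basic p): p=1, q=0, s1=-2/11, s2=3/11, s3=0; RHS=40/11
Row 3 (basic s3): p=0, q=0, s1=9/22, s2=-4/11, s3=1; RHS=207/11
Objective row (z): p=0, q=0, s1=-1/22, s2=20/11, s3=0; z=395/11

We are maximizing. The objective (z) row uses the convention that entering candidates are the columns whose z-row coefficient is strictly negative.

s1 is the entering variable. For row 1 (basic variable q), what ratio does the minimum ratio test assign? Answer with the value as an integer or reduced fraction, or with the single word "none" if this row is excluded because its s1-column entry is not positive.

2

Ratio = RHS / (s1 entry) = (5/11) / (5/22) = 2.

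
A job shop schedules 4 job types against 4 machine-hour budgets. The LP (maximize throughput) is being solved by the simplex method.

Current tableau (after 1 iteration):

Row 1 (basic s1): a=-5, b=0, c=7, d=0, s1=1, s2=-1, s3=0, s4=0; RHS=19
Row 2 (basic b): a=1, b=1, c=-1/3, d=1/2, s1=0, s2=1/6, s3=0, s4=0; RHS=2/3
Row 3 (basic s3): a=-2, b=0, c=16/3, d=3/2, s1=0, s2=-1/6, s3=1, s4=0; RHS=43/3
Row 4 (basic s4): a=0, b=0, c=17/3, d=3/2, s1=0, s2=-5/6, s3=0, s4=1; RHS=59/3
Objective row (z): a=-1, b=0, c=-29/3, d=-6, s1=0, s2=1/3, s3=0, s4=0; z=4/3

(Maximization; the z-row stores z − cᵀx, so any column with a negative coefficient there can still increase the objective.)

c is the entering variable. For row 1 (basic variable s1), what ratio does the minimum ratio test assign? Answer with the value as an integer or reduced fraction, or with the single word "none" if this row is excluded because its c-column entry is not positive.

19/7

Ratio = RHS / (c entry) = 19 / 7 = 19/7.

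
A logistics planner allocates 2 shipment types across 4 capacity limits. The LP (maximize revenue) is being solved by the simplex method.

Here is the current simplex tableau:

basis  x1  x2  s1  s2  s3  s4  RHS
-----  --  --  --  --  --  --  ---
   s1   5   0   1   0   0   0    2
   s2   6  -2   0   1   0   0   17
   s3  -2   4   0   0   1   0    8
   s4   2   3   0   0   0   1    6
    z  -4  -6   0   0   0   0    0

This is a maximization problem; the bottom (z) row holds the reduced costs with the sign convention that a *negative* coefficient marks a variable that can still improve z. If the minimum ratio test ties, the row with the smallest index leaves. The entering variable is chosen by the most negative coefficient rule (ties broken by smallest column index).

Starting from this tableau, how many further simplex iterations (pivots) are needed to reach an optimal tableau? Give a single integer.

pivot: x2 in, s3 out → z = 12
pivot: x1 in, s4 out → z = 12
No improving column remains; optimal.

2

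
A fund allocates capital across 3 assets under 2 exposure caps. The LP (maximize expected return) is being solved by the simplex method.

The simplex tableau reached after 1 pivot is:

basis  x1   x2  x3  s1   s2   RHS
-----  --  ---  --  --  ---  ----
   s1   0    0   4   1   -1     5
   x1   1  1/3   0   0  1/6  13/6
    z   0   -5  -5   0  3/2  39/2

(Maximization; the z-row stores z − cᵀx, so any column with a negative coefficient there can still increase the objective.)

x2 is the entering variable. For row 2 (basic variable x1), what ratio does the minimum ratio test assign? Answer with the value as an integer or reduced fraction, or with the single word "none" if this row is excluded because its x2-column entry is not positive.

13/2

Ratio = RHS / (x2 entry) = (13/6) / (1/3) = 13/2.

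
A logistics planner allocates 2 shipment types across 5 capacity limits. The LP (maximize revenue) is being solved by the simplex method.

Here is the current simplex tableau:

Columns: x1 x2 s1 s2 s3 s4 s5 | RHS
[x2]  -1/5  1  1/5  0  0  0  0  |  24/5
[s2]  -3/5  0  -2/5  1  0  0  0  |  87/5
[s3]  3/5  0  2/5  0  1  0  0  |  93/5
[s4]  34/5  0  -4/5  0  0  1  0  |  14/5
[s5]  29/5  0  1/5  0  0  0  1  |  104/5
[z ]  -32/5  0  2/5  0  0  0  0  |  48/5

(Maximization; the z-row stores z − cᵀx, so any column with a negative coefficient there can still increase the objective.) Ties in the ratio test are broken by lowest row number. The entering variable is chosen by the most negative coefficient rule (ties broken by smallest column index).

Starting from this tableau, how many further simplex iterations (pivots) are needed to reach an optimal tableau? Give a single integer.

2

pivot: x1 in, s4 out → z = 208/17
pivot: s1 in, s5 out → z = 98/5
No improving column remains; optimal.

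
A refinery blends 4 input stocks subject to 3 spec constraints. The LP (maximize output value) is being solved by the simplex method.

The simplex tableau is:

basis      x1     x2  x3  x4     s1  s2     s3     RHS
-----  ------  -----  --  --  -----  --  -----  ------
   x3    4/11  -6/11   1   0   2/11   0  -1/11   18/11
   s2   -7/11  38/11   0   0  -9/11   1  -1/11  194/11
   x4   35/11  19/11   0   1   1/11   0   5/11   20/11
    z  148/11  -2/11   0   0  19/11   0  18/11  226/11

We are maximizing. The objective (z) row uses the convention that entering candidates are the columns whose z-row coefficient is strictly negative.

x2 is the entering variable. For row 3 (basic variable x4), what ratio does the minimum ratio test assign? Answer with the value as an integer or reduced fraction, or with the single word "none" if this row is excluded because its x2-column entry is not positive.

Ratio = RHS / (x2 entry) = (20/11) / (19/11) = 20/19.

20/19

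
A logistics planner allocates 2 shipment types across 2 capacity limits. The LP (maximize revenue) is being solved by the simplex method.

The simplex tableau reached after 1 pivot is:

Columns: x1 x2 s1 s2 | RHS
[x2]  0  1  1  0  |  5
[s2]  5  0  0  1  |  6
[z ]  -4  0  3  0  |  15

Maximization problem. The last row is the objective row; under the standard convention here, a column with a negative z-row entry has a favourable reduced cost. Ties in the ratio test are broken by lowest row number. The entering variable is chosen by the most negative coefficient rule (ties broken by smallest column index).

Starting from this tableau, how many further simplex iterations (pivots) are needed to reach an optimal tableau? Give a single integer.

1

pivot: x1 in, s2 out → z = 99/5
No improving column remains; optimal.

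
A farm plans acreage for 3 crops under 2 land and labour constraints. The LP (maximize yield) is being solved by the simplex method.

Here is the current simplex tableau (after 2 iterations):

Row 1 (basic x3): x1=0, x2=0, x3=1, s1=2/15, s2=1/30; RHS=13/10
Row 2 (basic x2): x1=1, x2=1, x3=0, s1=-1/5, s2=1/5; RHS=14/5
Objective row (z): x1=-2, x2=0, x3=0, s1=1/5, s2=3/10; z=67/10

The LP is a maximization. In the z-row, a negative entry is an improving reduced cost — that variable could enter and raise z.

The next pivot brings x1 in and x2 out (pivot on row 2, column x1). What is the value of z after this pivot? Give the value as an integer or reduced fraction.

123/10

Minimum ratio for x1: (14/5)/1 = 14/5.
z changes by −(z-row coeff of x1)·ratio = −(-2)·(14/5) = 28/5.
New z = 67/10 + (28/5) = 123/10.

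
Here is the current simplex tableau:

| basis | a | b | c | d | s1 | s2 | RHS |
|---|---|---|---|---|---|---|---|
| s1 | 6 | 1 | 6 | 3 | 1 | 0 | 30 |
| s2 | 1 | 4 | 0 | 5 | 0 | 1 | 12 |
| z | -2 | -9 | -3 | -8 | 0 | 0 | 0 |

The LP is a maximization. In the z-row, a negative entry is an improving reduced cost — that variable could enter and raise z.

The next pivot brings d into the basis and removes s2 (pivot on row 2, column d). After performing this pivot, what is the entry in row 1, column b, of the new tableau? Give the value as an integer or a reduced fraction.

-7/5

Pivot element is row 2, column d: 5.
Normalize row 2: new (row 2, b) = 4/5 = 4/5.
row 1 ← row 1 − 3·(new row 2): 1 − 3·(4/5) = -7/5.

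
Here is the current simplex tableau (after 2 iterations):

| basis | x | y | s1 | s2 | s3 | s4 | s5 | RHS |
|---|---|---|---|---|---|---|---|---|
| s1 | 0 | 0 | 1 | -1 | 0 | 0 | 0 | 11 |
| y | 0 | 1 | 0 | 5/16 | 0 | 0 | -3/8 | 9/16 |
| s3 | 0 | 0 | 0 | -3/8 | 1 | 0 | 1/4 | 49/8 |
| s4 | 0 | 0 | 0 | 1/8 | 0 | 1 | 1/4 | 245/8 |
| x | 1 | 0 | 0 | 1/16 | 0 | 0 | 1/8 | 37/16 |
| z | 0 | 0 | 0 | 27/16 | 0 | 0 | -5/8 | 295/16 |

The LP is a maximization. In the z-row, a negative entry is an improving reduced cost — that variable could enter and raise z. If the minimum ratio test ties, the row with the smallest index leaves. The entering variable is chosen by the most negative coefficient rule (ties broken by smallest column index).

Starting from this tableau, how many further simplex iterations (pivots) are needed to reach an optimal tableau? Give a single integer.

1

pivot: s5 in, x out → z = 30
No improving column remains; optimal.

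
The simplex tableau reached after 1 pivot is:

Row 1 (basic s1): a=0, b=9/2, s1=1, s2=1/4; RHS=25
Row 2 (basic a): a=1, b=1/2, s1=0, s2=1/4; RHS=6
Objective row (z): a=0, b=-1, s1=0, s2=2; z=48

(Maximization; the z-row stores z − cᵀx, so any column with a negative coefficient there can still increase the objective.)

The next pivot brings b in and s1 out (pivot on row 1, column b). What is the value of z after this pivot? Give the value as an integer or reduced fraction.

482/9

Minimum ratio for b: 25/(9/2) = 50/9.
z changes by −(z-row coeff of b)·ratio = −(-1)·(50/9) = 50/9.
New z = 48 + (50/9) = 482/9.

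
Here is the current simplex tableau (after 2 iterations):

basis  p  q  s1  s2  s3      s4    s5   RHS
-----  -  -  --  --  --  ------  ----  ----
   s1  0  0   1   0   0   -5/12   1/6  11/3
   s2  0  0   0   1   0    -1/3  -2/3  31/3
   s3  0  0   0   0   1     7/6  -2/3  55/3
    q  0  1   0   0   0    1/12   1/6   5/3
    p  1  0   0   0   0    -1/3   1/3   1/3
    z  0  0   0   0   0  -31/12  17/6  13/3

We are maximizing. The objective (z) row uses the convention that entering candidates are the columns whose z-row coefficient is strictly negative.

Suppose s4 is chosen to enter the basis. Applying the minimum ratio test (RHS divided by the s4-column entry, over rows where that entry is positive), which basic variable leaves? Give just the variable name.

s3

Ratios: row 1 (s1): entry -5/12 ≤ 0, skip; row 2 (s2): entry -1/3 ≤ 0, skip; row 3 (s3): (55/3)/(7/6) = 110/7; row 4 (q): (5/3)/(1/12) = 20; row 5 (p): entry -1/3 ≤ 0, skip.
Minimum ratio 110/7 is in the s3 row, so s3 leaves.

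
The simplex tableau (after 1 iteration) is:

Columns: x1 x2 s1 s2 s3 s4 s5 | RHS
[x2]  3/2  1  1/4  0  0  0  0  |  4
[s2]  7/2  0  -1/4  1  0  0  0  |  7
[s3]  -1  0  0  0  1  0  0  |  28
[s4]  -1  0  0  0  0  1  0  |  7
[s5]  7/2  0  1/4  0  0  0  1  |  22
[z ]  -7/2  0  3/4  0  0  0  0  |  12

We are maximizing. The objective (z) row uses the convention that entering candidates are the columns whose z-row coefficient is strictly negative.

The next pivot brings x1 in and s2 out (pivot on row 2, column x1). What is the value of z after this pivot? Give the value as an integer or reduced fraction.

Minimum ratio for x1: 7/(7/2) = 2.
z changes by −(z-row coeff of x1)·ratio = −(-7/2)·2 = 7.
New z = 12 + 7 = 19.

19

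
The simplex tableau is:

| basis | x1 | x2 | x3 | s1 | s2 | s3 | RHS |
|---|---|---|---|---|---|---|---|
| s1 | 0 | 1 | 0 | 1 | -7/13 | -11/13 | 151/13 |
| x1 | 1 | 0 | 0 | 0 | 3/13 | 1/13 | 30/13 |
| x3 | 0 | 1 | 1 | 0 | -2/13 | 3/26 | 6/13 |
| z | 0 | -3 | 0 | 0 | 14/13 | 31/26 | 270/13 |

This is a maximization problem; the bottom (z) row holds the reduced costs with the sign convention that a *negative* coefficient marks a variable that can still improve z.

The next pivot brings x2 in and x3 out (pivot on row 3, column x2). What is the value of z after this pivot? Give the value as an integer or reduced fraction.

Minimum ratio for x2: (6/13)/1 = 6/13.
z changes by −(z-row coeff of x2)·ratio = −(-3)·(6/13) = 18/13.
New z = 270/13 + (18/13) = 288/13.

288/13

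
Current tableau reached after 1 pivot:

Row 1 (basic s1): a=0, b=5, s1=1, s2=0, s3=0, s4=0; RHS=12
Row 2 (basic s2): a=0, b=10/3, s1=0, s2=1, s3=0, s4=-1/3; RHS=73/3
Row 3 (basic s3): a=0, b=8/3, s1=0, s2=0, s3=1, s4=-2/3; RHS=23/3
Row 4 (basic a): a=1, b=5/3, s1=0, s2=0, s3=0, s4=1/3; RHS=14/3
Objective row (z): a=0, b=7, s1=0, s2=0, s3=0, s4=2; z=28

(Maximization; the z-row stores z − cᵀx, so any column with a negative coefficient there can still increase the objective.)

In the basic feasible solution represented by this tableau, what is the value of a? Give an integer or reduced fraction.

a is basic (row 4); its value is the RHS of that row: 14/3.

14/3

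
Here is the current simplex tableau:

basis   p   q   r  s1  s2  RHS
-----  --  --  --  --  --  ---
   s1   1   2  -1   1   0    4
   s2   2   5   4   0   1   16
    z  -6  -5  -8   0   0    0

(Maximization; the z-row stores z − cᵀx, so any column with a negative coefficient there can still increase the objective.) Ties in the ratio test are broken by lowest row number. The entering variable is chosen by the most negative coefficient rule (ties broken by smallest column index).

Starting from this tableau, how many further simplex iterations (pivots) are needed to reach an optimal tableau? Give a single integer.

pivot: r in, s2 out → z = 32
pivot: p in, s1 out → z = 128/3
No improving column remains; optimal.

2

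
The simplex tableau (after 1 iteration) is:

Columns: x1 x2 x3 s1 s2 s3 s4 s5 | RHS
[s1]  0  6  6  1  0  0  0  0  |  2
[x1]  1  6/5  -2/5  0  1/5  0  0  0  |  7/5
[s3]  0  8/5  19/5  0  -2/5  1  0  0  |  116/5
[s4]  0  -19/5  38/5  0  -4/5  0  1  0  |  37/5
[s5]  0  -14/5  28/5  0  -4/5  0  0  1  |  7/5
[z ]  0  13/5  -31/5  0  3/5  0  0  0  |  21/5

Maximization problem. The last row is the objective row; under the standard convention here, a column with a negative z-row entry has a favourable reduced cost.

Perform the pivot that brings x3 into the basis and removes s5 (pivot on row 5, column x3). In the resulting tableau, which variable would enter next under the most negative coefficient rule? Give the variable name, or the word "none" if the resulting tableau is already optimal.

Pivot element 28/5. New z-row = old z-row − (-31/5)·(row 5/(28/5)).
Updated z-row coefficients: x1: 0, x2: -1/2, x3: 0, s1: 0, s2: -2/7, s3: 0, s4: 0, s5: 31/28.
The most negative is -1/2 in column x2, so x2 would enter next.

x2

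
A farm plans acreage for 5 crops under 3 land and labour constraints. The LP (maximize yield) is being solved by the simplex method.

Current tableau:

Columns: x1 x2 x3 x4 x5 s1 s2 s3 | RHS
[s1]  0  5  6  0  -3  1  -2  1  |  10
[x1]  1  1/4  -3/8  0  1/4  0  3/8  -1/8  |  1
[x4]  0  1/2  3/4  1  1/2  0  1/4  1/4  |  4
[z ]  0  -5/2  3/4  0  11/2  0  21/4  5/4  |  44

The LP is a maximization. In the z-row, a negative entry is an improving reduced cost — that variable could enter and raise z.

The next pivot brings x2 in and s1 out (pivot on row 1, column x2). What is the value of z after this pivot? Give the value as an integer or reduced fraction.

Minimum ratio for x2: 10/5 = 2.
z changes by −(z-row coeff of x2)·ratio = −(-5/2)·2 = 5.
New z = 44 + 5 = 49.

49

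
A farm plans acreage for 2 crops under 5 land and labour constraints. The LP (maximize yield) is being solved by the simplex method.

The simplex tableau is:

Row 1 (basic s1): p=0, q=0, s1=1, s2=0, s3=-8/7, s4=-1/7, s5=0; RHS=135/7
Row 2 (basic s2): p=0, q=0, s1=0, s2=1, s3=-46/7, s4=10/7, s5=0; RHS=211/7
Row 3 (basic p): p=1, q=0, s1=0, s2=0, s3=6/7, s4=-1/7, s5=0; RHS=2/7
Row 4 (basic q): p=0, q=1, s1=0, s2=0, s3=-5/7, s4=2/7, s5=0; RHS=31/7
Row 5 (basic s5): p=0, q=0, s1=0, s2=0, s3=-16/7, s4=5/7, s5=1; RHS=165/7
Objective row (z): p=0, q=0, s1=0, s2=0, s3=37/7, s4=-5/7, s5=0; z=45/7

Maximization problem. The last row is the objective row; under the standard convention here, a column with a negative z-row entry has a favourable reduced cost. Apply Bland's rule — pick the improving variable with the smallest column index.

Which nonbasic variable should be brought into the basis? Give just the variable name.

Objective-row coefficients: p: 0, q: 0, s1: 0, s2: 0, s3: 37/7, s4: -5/7, s5: 0.
Improving columns: s4. Bland's rule picks the smallest column index → s4.

s4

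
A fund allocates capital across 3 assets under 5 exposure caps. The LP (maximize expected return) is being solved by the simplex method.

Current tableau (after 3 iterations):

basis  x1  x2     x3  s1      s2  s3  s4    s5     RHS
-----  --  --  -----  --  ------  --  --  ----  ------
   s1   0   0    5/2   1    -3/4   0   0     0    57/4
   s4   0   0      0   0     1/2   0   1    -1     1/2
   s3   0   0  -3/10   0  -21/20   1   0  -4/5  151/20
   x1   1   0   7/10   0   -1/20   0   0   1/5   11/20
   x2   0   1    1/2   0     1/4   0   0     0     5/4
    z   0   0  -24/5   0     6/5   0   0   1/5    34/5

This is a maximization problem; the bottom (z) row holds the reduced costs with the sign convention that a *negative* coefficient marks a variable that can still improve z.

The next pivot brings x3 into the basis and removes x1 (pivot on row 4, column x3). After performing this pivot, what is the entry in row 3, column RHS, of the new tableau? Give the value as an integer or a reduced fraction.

Pivot element is row 4, column x3: 7/10.
Normalize row 4: new (row 4, RHS) = (11/20)/(7/10) = 11/14.
row 3 ← row 3 − (-3/10)·(new row 4): 151/20 − (-3/10)·(11/14) = 109/14.

109/14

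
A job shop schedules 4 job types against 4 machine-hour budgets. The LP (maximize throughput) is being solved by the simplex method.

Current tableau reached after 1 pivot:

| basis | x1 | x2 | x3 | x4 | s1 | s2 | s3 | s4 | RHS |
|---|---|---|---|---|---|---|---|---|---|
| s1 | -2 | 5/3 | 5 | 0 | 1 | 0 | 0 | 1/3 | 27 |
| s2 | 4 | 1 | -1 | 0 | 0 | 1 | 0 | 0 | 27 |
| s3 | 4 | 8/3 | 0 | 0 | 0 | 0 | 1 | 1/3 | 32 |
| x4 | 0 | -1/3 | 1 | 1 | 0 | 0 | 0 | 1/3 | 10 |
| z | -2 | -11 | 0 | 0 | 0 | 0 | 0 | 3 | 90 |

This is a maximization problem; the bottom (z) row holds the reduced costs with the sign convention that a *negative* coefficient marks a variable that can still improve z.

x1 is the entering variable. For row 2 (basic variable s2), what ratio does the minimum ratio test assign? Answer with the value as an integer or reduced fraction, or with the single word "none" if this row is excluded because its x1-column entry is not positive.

27/4

Ratio = RHS / (x1 entry) = 27 / 4 = 27/4.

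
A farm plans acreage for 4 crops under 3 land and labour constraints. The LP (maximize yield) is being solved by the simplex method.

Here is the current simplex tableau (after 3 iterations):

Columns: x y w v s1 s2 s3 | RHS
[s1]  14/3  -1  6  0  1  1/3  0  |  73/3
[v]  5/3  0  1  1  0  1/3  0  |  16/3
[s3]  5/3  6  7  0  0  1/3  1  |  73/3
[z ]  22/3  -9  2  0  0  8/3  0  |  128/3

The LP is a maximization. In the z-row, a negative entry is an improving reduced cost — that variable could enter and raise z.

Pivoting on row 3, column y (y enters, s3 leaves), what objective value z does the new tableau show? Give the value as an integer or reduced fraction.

Minimum ratio for y: (73/3)/6 = 73/18.
z changes by −(z-row coeff of y)·ratio = −(-9)·(73/18) = 73/2.
New z = 128/3 + (73/2) = 475/6.

475/6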